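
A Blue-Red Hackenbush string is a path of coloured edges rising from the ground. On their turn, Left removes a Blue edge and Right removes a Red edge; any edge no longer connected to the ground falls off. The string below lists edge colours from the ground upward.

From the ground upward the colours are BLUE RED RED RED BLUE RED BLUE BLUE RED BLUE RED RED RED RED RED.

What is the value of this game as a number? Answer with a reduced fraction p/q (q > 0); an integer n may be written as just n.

2881/16384

Prefix values for BLUE RED RED RED BLUE RED BLUE BLUE RED BLUE RED RED RED RED RED via {L|R} + simplicity:
B: Left { 0 }, Right { (no moves) } so simplest 1
BR: Left { 0 }, Right { 1 } so simplest 1/2
BRR: Left { 0 }, Right { 1/2,1 } so simplest 1/4
BRRR: Left { 0 }, Right { 1/4,1/2,1 } so simplest 1/8
BRRRB: Left { 0,1/8 }, Right { 1/4,1/2,1 } so simplest 3/16
BRRRBR: Left { 0,1/8 }, Right { 3/16,1/4,1/2,1 } so simplest 5/32
BRRRBRB: Left { 0,1/8,5/32 }, Right { 3/16,1/4,1/2,1 } so simplest 11/64
BRRRBRBB: Left { 0,1/8,5/32,11/64 }, Right { 3/16,1/4,1/2,1 } so simplest 23/128
BRRRBRBBR: Left { 0,1/8,5/32,11/64 }, Right { 23/128,3/16,1/4,1/2,1 } so simplest 45/256
BRRRBRBBRB: Left { 0,1/8,5/32,11/64,45/256 }, Right { 23/128,3/16,1/4,1/2,1 } so simplest 91/512
BRRRBRBBRBR: Left { 0,1/8,5/32,11/64,45/256 }, Right { 91/512,23/128,3/16,1/4,1/2,1 } so simplest 181/1024
BRRRBRBBRBRR: Left { 0,1/8,5/32,11/64,45/256 }, Right { 181/1024,91/512,23/128,3/16,1/4,1/2,1 } so simplest 361/2048
BRRRBRBBRBRRR: Left { 0,1/8,5/32,11/64,45/256 }, Right { 361/2048,181/1024,91/512,23/128,3/16,1/4,1/2,1 } so simplest 721/4096
BRRRBRBBRBRRRR: Left { 0,1/8,5/32,11/64,45/256 }, Right { 721/4096,361/2048,181/1024,91/512,23/128,3/16,1/4,1/2,1 } so simplest 1441/8192
BRRRBRBBRBRRRRR: Left { 0,1/8,5/32,11/64,45/256 }, Right { 1441/8192,721/4096,361/2048,181/1024,91/512,23/128,3/16,1/4,1/2,1 } so simplest 2881/16384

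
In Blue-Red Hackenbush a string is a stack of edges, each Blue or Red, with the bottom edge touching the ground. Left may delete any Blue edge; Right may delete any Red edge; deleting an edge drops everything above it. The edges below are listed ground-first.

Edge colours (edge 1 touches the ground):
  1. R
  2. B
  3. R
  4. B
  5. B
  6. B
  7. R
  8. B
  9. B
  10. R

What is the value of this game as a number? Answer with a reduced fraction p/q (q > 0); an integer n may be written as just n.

Recurse on prefixes of the 10-edge string R B R B B B R B B R:
1 of 10 · R · max L −∞ · min R 0 = -1
2 of 10 · RB · max L -1 · min R 0 = -1/2
3 of 10 · RBR · max L -1 · min R -1/2 = -3/4
4 of 10 · RBRB · max L -3/4 · min R -1/2 = -5/8
5 of 10 · RBRBB · max L -5/8 · min R -1/2 = -9/16
6 of 10 · RBRBBB · max L -9/16 · min R -1/2 = -17/32
7 of 10 · RBRBBBR · max L -9/16 · min R -17/32 = -35/64
8 of 10 · RBRBBBRB · max L -35/64 · min R -17/32 = -69/128
9 of 10 · RBRBBBRBB · max L -69/128 · min R -17/32 = -137/256
10 of 10 · RBRBBBRBBR · max L -69/128 · min R -137/256 = -275/512

-275/512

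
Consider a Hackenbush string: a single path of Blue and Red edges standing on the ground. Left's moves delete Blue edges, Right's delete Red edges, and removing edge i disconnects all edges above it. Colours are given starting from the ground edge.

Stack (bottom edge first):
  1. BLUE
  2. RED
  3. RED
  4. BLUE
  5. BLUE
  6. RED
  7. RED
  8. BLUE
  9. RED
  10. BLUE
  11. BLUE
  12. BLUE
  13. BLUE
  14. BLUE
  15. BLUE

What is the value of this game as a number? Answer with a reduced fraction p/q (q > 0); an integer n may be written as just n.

1 of 15 · B · max L 0 · min R +∞ -> 1
2 of 15 · BR · max L 0 · min R 1 -> 1/2
3 of 15 · BRR · max L 0 · min R 1/2 -> 1/4
4 of 15 · BRRB · max L 1/4 · min R 1/2 -> 3/8
5 of 15 · BRRBB · max L 3/8 · min R 1/2 -> 7/16
6 of 15 · BRRBBR · max L 3/8 · min R 7/16 -> 13/32
7 of 15 · BRRBBRR · max L 3/8 · min R 13/32 -> 25/64
8 of 15 · BRRBBRRB · max L 25/64 · min R 13/32 -> 51/128
9 of 15 · BRRBBRRBR · max L 25/64 · min R 51/128 -> 101/256
10 of 15 · BRRBBRRBRB · max L 101/256 · min R 51/128 -> 203/512
11 of 15 · BRRBBRRBRBB · max L 203/512 · min R 51/128 -> 407/1024
12 of 15 · BRRBBRRBRBBB · max L 407/1024 · min R 51/128 -> 815/2048
13 of 15 · BRRBBRRBRBBBB · max L 815/2048 · min R 51/128 -> 1631/4096
14 of 15 · BRRBBRRBRBBBBB · max L 1631/4096 · min R 51/128 -> 3263/8192
15 of 15 · BRRBBRRBRBBBBBB · max L 3263/8192 · min R 51/128 -> 6527/16384

6527/16384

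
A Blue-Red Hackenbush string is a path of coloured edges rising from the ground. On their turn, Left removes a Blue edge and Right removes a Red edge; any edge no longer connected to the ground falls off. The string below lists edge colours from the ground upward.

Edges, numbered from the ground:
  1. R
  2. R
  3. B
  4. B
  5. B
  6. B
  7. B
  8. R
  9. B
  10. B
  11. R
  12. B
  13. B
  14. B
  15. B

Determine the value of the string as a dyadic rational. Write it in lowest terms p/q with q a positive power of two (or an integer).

-8481/8192

Prefix values for R R B B B B B R B B R B B B B via {L|R} + simplicity:
val_1 [R]  L=[∅]  R=[0]  = -1
val_2 [RR]  L=[∅]  R=[-1,0]  = -2
val_3 [RRB]  L=[-2]  R=[-1,0]  = -3/2
val_4 [RRBB]  L=[-2,-3/2]  R=[-1,0]  = -5/4
val_5 [RRBBB]  L=[-2,-3/2,-5/4]  R=[-1,0]  = -9/8
val_6 [RRBBBB]  L=[-2,-3/2,-5/4,-9/8]  R=[-1,0]  = -17/16
val_7 [RRBBBBB]  L=[-2,-3/2,-5/4,-9/8,-17/16]  R=[-1,0]  = -33/32
val_8 [RRBBBBBR]  L=[-2,-3/2,-5/4,-9/8,-17/16]  R=[-33/32,-1,0]  = -67/64
val_9 [RRBBBBBRB]  L=[-2,-3/2,-5/4,-9/8,-17/16,-67/64]  R=[-33/32,-1,0]  = -133/128
val_10 [RRBBBBBRBB]  L=[-2,-3/2,-5/4,-9/8,-17/16,-67/64,-133/128]  R=[-33/32,-1,0]  = -265/256
val_11 [RRBBBBBRBBR]  L=[-2,-3/2,-5/4,-9/8,-17/16,-67/64,-133/128]  R=[-265/256,-33/32,-1,0]  = -531/512
val_12 [RRBBBBBRBBRB]  L=[-2,-3/2,-5/4,-9/8,-17/16,-67/64,-133/128,-531/512]  R=[-265/256,-33/32,-1,0]  = -1061/1024
val_13 [RRBBBBBRBBRBB]  L=[-2,-3/2,-5/4,-9/8,-17/16,-67/64,-133/128,-531/512,-1061/1024]  R=[-265/256,-33/32,-1,0]  = -2121/2048
val_14 [RRBBBBBRBBRBBB]  L=[-2,-3/2,-5/4,-9/8,-17/16,-67/64,-133/128,-531/512,-1061/1024,-2121/2048]  R=[-265/256,-33/32,-1,0]  = -4241/4096
val_15 [RRBBBBBRBBRBBBB]  L=[-2,-3/2,-5/4,-9/8,-17/16,-67/64,-133/128,-531/512,-1061/1024,-2121/2048,-4241/4096]  R=[-265/256,-33/32,-1,0]  = -8481/8192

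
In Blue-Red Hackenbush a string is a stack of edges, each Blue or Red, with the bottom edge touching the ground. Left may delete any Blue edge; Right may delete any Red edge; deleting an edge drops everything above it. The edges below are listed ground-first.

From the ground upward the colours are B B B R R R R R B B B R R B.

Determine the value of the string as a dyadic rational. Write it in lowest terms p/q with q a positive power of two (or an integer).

g(B) = { 0 |  } = 1
g(BB) = { 0,1 |  } = 2
g(BBB) = { 0,1,2 |  } = 3
g(BBBR) = { 0,1,2 | 3 } = 5/2
g(BBBRR) = { 0,1,2 | 5/2,3 } = 9/4
g(BBBRRR) = { 0,1,2 | 9/4,5/2,3 } = 17/8
g(BBBRRRR) = { 0,1,2 | 17/8,9/4,5/2,3 } = 33/16
g(BBBRRRRR) = { 0,1,2 | 33/16,17/8,9/4,5/2,3 } = 65/32
g(BBBRRRRRB) = { 0,1,2,65/32 | 33/16,17/8,9/4,5/2,3 } = 131/64
g(BBBRRRRRBB) = { 0,1,2,65/32,131/64 | 33/16,17/8,9/4,5/2,3 } = 263/128
g(BBBRRRRRBBB) = { 0,1,2,65/32,131/64,263/128 | 33/16,17/8,9/4,5/2,3 } = 527/256
g(BBBRRRRRBBBR) = { 0,1,2,65/32,131/64,263/128 | 527/256,33/16,17/8,9/4,5/2,3 } = 1053/512
g(BBBRRRRRBBBRR) = { 0,1,2,65/32,131/64,263/128 | 1053/512,527/256,33/16,17/8,9/4,5/2,3 } = 2105/1024
g(BBBRRRRRBBBRRB) = { 0,1,2,65/32,131/64,263/128,2105/1024 | 1053/512,527/256,33/16,17/8,9/4,5/2,3 } = 4211/2048

4211/2048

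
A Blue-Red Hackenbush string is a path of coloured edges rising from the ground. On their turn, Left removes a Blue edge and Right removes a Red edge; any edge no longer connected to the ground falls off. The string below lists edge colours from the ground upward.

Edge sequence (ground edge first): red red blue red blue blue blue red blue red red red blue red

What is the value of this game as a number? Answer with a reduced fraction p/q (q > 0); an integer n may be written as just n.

val(r) = { (no moves) | 0 } = -1
val(rr) = { (no moves) | -1, 0 } = -2
val(rrb) = { -2 | -1, 0 } = -3/2
val(rrbr) = { -2 | -3/2, -1, 0 } = -7/4
val(rrbrb) = { -2, -7/4 | -3/2, -1, 0 } = -13/8
val(rrbrbb) = { -2, -7/4, -13/8 | -3/2, -1, 0 } = -25/16
val(rrbrbbb) = { -2, -7/4, -13/8, -25/16 | -3/2, -1, 0 } = -49/32
val(rrbrbbbr) = { -2, -7/4, -13/8, -25/16 | -49/32, -3/2, -1, 0 } = -99/64
val(rrbrbbbrb) = { -2, -7/4, -13/8, -25/16, -99/64 | -49/32, -3/2, -1, 0 } = -197/128
val(rrbrbbbrbr) = { -2, -7/4, -13/8, -25/16, -99/64 | -197/128, -49/32, -3/2, -1, 0 } = -395/256
val(rrbrbbbrbrr) = { -2, -7/4, -13/8, -25/16, -99/64 | -395/256, -197/128, -49/32, -3/2, -1, 0 } = -791/512
val(rrbrbbbrbrrr) = { -2, -7/4, -13/8, -25/16, -99/64 | -791/512, -395/256, -197/128, -49/32, -3/2, -1, 0 } = -1583/1024
val(rrbrbbbrbrrrb) = { -2, -7/4, -13/8, -25/16, -99/64, -1583/1024 | -791/512, -395/256, -197/128, -49/32, -3/2, -1, 0 } = -3165/2048
val(rrbrbbbrbrrrbr) = { -2, -7/4, -13/8, -25/16, -99/64, -1583/1024 | -3165/2048, -791/512, -395/256, -197/128, -49/32, -3/2, -1, 0 } = -6331/4096

-6331/4096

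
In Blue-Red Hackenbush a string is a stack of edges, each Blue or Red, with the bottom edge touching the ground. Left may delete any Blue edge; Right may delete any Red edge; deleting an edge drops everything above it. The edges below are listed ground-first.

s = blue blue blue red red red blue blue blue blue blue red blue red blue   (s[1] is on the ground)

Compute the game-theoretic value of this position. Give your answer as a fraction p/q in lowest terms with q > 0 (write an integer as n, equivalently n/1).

9195/4096

1 of 15 · b · max L 0 · min R +∞ so 1
2 of 15 · bb · max L 1 · min R +∞ so 2
3 of 15 · bbb · max L 2 · min R +∞ so 3
4 of 15 · bbbr · max L 2 · min R 3 so 5/2
5 of 15 · bbbrr · max L 2 · min R 5/2 so 9/4
6 of 15 · bbbrrr · max L 2 · min R 9/4 so 17/8
7 of 15 · bbbrrrb · max L 17/8 · min R 9/4 so 35/16
8 of 15 · bbbrrrbb · max L 35/16 · min R 9/4 so 71/32
9 of 15 · bbbrrrbbb · max L 71/32 · min R 9/4 so 143/64
10 of 15 · bbbrrrbbbb · max L 143/64 · min R 9/4 so 287/128
11 of 15 · bbbrrrbbbbb · max L 287/128 · min R 9/4 so 575/256
12 of 15 · bbbrrrbbbbbr · max L 287/128 · min R 575/256 so 1149/512
13 of 15 · bbbrrrbbbbbrb · max L 1149/512 · min R 575/256 so 2299/1024
14 of 15 · bbbrrrbbbbbrbr · max L 1149/512 · min R 2299/1024 so 4597/2048
15 of 15 · bbbrrrbbbbbrbrb · max L 4597/2048 · min R 2299/1024 so 9195/4096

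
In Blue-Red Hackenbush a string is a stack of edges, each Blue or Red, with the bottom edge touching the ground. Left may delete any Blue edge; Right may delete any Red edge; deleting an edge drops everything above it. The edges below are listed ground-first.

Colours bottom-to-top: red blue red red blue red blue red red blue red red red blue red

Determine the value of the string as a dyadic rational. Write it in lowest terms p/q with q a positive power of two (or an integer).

-13755/16384

r: Left { — }, Right { 0 } -> simplest -1
rb: Left { -1 }, Right { 0 } -> simplest -1/2
rbr: Left { -1 }, Right { -1/2 0 } -> simplest -3/4
rbrr: Left { -1 }, Right { -3/4 -1/2 0 } -> simplest -7/8
rbrrb: Left { -1 -7/8 }, Right { -3/4 -1/2 0 } -> simplest -13/16
rbrrbr: Left { -1 -7/8 }, Right { -13/16 -3/4 -1/2 0 } -> simplest -27/32
rbrrbrb: Left { -1 -7/8 -27/32 }, Right { -13/16 -3/4 -1/2 0 } -> simplest -53/64
rbrrbrbr: Left { -1 -7/8 -27/32 }, Right { -53/64 -13/16 -3/4 -1/2 0 } -> simplest -107/128
rbrrbrbrr: Left { -1 -7/8 -27/32 }, Right { -107/128 -53/64 -13/16 -3/4 -1/2 0 } -> simplest -215/256
rbrrbrbrrb: Left { -1 -7/8 -27/32 -215/256 }, Right { -107/128 -53/64 -13/16 -3/4 -1/2 0 } -> simplest -429/512
rbrrbrbrrbr: Left { -1 -7/8 -27/32 -215/256 }, Right { -429/512 -107/128 -53/64 -13/16 -3/4 -1/2 0 } -> simplest -859/1024
rbrrbrbrrbrr: Left { -1 -7/8 -27/32 -215/256 }, Right { -859/1024 -429/512 -107/128 -53/64 -13/16 -3/4 -1/2 0 } -> simplest -1719/2048
rbrrbrbrrbrrr: Left { -1 -7/8 -27/32 -215/256 }, Right { -1719/2048 -859/1024 -429/512 -107/128 -53/64 -13/16 -3/4 -1/2 0 } -> simplest -3439/4096
rbrrbrbrrbrrrb: Left { -1 -7/8 -27/32 -215/256 -3439/4096 }, Right { -1719/2048 -859/1024 -429/512 -107/128 -53/64 -13/16 -3/4 -1/2 0 } -> simplest -6877/8192
rbrrbrbrrbrrrbr: Left { -1 -7/8 -27/32 -215/256 -3439/4096 }, Right { -6877/8192 -1719/2048 -859/1024 -429/512 -107/128 -53/64 -13/16 -3/4 -1/2 0 } -> simplest -13755/16384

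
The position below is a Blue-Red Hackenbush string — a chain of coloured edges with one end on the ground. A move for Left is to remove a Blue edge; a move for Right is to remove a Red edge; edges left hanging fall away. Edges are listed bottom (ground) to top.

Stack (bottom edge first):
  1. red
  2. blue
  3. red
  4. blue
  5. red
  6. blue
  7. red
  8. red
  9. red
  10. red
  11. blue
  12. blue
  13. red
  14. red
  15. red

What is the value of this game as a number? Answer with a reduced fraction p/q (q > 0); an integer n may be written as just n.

Prefix values for red blue red blue red blue red red red red blue blue red red red via {L|R} + simplicity:
val_1 [r]  L=[none]  R=[0]  => -1
val_2 [rb]  L=[-1]  R=[0]  => -1/2
val_3 [rbr]  L=[-1]  R=[-1/2 0]  => -3/4
val_4 [rbrb]  L=[-1 -3/4]  R=[-1/2 0]  => -5/8
val_5 [rbrbr]  L=[-1 -3/4]  R=[-5/8 -1/2 0]  => -11/16
val_6 [rbrbrb]  L=[-1 -3/4 -11/16]  R=[-5/8 -1/2 0]  => -21/32
val_7 [rbrbrbr]  L=[-1 -3/4 -11/16]  R=[-21/32 -5/8 -1/2 0]  => -43/64
val_8 [rbrbrbrr]  L=[-1 -3/4 -11/16]  R=[-43/64 -21/32 -5/8 -1/2 0]  => -87/128
val_9 [rbrbrbrrr]  L=[-1 -3/4 -11/16]  R=[-87/128 -43/64 -21/32 -5/8 -1/2 0]  => -175/256
val_10 [rbrbrbrrrr]  L=[-1 -3/4 -11/16]  R=[-175/256 -87/128 -43/64 -21/32 -5/8 -1/2 0]  => -351/512
val_11 [rbrbrbrrrrb]  L=[-1 -3/4 -11/16 -351/512]  R=[-175/256 -87/128 -43/64 -21/32 -5/8 -1/2 0]  => -701/1024
val_12 [rbrbrbrrrrbb]  L=[-1 -3/4 -11/16 -351/512 -701/1024]  R=[-175/256 -87/128 -43/64 -21/32 -5/8 -1/2 0]  => -1401/2048
val_13 [rbrbrbrrrrbbr]  L=[-1 -3/4 -11/16 -351/512 -701/1024]  R=[-1401/2048 -175/256 -87/128 -43/64 -21/32 -5/8 -1/2 0]  => -2803/4096
val_14 [rbrbrbrrrrbbrr]  L=[-1 -3/4 -11/16 -351/512 -701/1024]  R=[-2803/4096 -1401/2048 -175/256 -87/128 -43/64 -21/32 -5/8 -1/2 0]  => -5607/8192
val_15 [rbrbrbrrrrbbrrr]  L=[-1 -3/4 -11/16 -351/512 -701/1024]  R=[-5607/8192 -2803/4096 -1401/2048 -175/256 -87/128 -43/64 -21/32 -5/8 -1/2 0]  => -11215/16384

-11215/16384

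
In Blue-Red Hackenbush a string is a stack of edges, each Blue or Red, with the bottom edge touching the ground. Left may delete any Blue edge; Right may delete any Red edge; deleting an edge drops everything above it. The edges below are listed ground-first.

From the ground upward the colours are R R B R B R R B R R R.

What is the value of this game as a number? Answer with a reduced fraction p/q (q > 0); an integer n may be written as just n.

R: Left { none }, Right { 0 } => simplest -1
RR: Left { none }, Right { -1,0 } => simplest -2
RRB: Left { -2 }, Right { -1,0 } => simplest -3/2
RRBR: Left { -2 }, Right { -3/2,-1,0 } => simplest -7/4
RRBRB: Left { -2,-7/4 }, Right { -3/2,-1,0 } => simplest -13/8
RRBRBR: Left { -2,-7/4 }, Right { -13/8,-3/2,-1,0 } => simplest -27/16
RRBRBRR: Left { -2,-7/4 }, Right { -27/16,-13/8,-3/2,-1,0 } => simplest -55/32
RRBRBRRB: Left { -2,-7/4,-55/32 }, Right { -27/16,-13/8,-3/2,-1,0 } => simplest -109/64
RRBRBRRBR: Left { -2,-7/4,-55/32 }, Right { -109/64,-27/16,-13/8,-3/2,-1,0 } => simplest -219/128
RRBRBRRBRR: Left { -2,-7/4,-55/32 }, Right { -219/128,-109/64,-27/16,-13/8,-3/2,-1,0 } => simplest -439/256
RRBRBRRBRRR: Left { -2,-7/4,-55/32 }, Right { -439/256,-219/128,-109/64,-27/16,-13/8,-3/2,-1,0 } => simplest -879/512

-879/512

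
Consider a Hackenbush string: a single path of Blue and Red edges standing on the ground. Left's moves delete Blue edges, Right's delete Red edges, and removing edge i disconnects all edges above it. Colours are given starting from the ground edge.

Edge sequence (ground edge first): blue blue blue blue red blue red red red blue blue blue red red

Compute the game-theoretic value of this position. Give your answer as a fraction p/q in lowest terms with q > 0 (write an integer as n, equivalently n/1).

3641/1024

1 of 14 · b · max L 0 · min R +∞ so 1
2 of 14 · bb · max L 1 · min R +∞ so 2
3 of 14 · bbb · max L 2 · min R +∞ so 3
4 of 14 · bbbb · max L 3 · min R +∞ so 4
5 of 14 · bbbbr · max L 3 · min R 4 so 7/2
6 of 14 · bbbbrb · max L 7/2 · min R 4 so 15/4
7 of 14 · bbbbrbr · max L 7/2 · min R 15/4 so 29/8
8 of 14 · bbbbrbrr · max L 7/2 · min R 29/8 so 57/16
9 of 14 · bbbbrbrrr · max L 7/2 · min R 57/16 so 113/32
10 of 14 · bbbbrbrrrb · max L 113/32 · min R 57/16 so 227/64
11 of 14 · bbbbrbrrrbb · max L 227/64 · min R 57/16 so 455/128
12 of 14 · bbbbrbrrrbbb · max L 455/128 · min R 57/16 so 911/256
13 of 14 · bbbbrbrrrbbbr · max L 455/128 · min R 911/256 so 1821/512
14 of 14 · bbbbrbrrrbbbrr · max L 455/128 · min R 1821/512 so 3641/1024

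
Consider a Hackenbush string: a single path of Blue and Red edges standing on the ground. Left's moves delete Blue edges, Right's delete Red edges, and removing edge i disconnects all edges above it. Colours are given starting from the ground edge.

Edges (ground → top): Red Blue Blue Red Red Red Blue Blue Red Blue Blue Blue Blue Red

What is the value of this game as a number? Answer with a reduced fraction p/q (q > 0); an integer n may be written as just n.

Recurse on prefixes of the 14-edge string Red Blue Blue Red Red Red Blue Blue Red Blue Blue Blue Blue Red:
edge 1 of 14 (Red): { — | 0 } gives -1
edge 2 of 14 (Blue): { -1 | 0 } gives -1/2
edge 3 of 14 (Blue): { -1, -1/2 | 0 } gives -1/4
edge 4 of 14 (Red): { -1, -1/2 | -1/4, 0 } gives -3/8
edge 5 of 14 (Red): { -1, -1/2 | -3/8, -1/4, 0 } gives -7/16
edge 6 of 14 (Red): { -1, -1/2 | -7/16, -3/8, -1/4, 0 } gives -15/32
edge 7 of 14 (Blue): { -1, -1/2, -15/32 | -7/16, -3/8, -1/4, 0 } gives -29/64
edge 8 of 14 (Blue): { -1, -1/2, -15/32, -29/64 | -7/16, -3/8, -1/4, 0 } gives -57/128
edge 9 of 14 (Red): { -1, -1/2, -15/32, -29/64 | -57/128, -7/16, -3/8, -1/4, 0 } gives -115/256
edge 10 of 14 (Blue): { -1, -1/2, -15/32, -29/64, -115/256 | -57/128, -7/16, -3/8, -1/4, 0 } gives -229/512
edge 11 of 14 (Blue): { -1, -1/2, -15/32, -29/64, -115/256, -229/512 | -57/128, -7/16, -3/8, -1/4, 0 } gives -457/1024
edge 12 of 14 (Blue): { -1, -1/2, -15/32, -29/64, -115/256, -229/512, -457/1024 | -57/128, -7/16, -3/8, -1/4, 0 } gives -913/2048
edge 13 of 14 (Blue): { -1, -1/2, -15/32, -29/64, -115/256, -229/512, -457/1024, -913/2048 | -57/128, -7/16, -3/8, -1/4, 0 } gives -1825/4096
edge 14 of 14 (Red): { -1, -1/2, -15/32, -29/64, -115/256, -229/512, -457/1024, -913/2048 | -1825/4096, -57/128, -7/16, -3/8, -1/4, 0 } gives -3651/8192

-3651/8192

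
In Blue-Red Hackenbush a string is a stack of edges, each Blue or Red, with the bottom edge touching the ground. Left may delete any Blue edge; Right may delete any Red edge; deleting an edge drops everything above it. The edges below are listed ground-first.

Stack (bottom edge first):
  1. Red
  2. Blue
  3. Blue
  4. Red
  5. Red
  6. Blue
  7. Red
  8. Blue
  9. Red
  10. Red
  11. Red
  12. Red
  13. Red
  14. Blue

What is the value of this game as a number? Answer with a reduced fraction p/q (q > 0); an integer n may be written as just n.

G(R) = {  | 0 } — -1
G(RB) = { -1 | 0 } — -1/2
G(RBB) = { -1,-1/2 | 0 } — -1/4
G(RBBR) = { -1,-1/2 | -1/4,0 } — -3/8
G(RBBRR) = { -1,-1/2 | -3/8,-1/4,0 } — -7/16
G(RBBRRB) = { -1,-1/2,-7/16 | -3/8,-1/4,0 } — -13/32
G(RBBRRBR) = { -1,-1/2,-7/16 | -13/32,-3/8,-1/4,0 } — -27/64
G(RBBRRBRB) = { -1,-1/2,-7/16,-27/64 | -13/32,-3/8,-1/4,0 } — -53/128
G(RBBRRBRBR) = { -1,-1/2,-7/16,-27/64 | -53/128,-13/32,-3/8,-1/4,0 } — -107/256
G(RBBRRBRBRR) = { -1,-1/2,-7/16,-27/64 | -107/256,-53/128,-13/32,-3/8,-1/4,0 } — -215/512
G(RBBRRBRBRRR) = { -1,-1/2,-7/16,-27/64 | -215/512,-107/256,-53/128,-13/32,-3/8,-1/4,0 } — -431/1024
G(RBBRRBRBRRRR) = { -1,-1/2,-7/16,-27/64 | -431/1024,-215/512,-107/256,-53/128,-13/32,-3/8,-1/4,0 } — -863/2048
G(RBBRRBRBRRRRR) = { -1,-1/2,-7/16,-27/64 | -863/2048,-431/1024,-215/512,-107/256,-53/128,-13/32,-3/8,-1/4,0 } — -1727/4096
G(RBBRRBRBRRRRRB) = { -1,-1/2,-7/16,-27/64,-1727/4096 | -863/2048,-431/1024,-215/512,-107/256,-53/128,-13/32,-3/8,-1/4,0 } — -3453/8192

-3453/8192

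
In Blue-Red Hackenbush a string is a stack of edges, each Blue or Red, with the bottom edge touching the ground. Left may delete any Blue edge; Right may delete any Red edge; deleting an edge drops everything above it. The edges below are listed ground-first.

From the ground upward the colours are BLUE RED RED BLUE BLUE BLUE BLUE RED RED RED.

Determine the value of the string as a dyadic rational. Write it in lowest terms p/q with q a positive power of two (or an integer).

Build g(s[:k]) for k = 1..10, string s = BLUE RED RED BLUE BLUE BLUE BLUE RED RED RED.
g_1 [B]  L=[0]  R=[∅]  ⇒ 1
g_2 [BR]  L=[0]  R=[1]  ⇒ 1/2
g_3 [BRR]  L=[0]  R=[1/2, 1]  ⇒ 1/4
g_4 [BRRB]  L=[0, 1/4]  R=[1/2, 1]  ⇒ 3/8
g_5 [BRRBB]  L=[0, 1/4, 3/8]  R=[1/2, 1]  ⇒ 7/16
g_6 [BRRBBB]  L=[0, 1/4, 3/8, 7/16]  R=[1/2, 1]  ⇒ 15/32
g_7 [BRRBBBB]  L=[0, 1/4, 3/8, 7/16, 15/32]  R=[1/2, 1]  ⇒ 31/64
g_8 [BRRBBBBR]  L=[0, 1/4, 3/8, 7/16, 15/32]  R=[31/64, 1/2, 1]  ⇒ 61/128
g_9 [BRRBBBBRR]  L=[0, 1/4, 3/8, 7/16, 15/32]  R=[61/128, 31/64, 1/2, 1]  ⇒ 121/256
g_10 [BRRBBBBRRR]  L=[0, 1/4, 3/8, 7/16, 15/32]  R=[121/256, 61/128, 31/64, 1/2, 1]  ⇒ 241/512

241/512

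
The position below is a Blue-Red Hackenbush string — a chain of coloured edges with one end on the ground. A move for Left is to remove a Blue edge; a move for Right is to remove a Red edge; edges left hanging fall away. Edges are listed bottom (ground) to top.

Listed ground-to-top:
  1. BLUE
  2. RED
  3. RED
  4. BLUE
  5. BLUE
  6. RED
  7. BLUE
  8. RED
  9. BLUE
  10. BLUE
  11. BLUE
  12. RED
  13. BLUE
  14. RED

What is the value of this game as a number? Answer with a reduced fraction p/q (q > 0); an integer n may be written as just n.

3445/8192

v_1 [B]  L=[0]  R=[∅]  — 1
v_2 [BR]  L=[0]  R=[1]  — 1/2
v_3 [BRR]  L=[0]  R=[1/2, 1]  — 1/4
v_4 [BRRB]  L=[0, 1/4]  R=[1/2, 1]  — 3/8
v_5 [BRRBB]  L=[0, 1/4, 3/8]  R=[1/2, 1]  — 7/16
v_6 [BRRBBR]  L=[0, 1/4, 3/8]  R=[7/16, 1/2, 1]  — 13/32
v_7 [BRRBBRB]  L=[0, 1/4, 3/8, 13/32]  R=[7/16, 1/2, 1]  — 27/64
v_8 [BRRBBRBR]  L=[0, 1/4, 3/8, 13/32]  R=[27/64, 7/16, 1/2, 1]  — 53/128
v_9 [BRRBBRBRB]  L=[0, 1/4, 3/8, 13/32, 53/128]  R=[27/64, 7/16, 1/2, 1]  — 107/256
v_10 [BRRBBRBRBB]  L=[0, 1/4, 3/8, 13/32, 53/128, 107/256]  R=[27/64, 7/16, 1/2, 1]  — 215/512
v_11 [BRRBBRBRBBB]  L=[0, 1/4, 3/8, 13/32, 53/128, 107/256, 215/512]  R=[27/64, 7/16, 1/2, 1]  — 431/1024
v_12 [BRRBBRBRBBBR]  L=[0, 1/4, 3/8, 13/32, 53/128, 107/256, 215/512]  R=[431/1024, 27/64, 7/16, 1/2, 1]  — 861/2048
v_13 [BRRBBRBRBBBRB]  L=[0, 1/4, 3/8, 13/32, 53/128, 107/256, 215/512, 861/2048]  R=[431/1024, 27/64, 7/16, 1/2, 1]  — 1723/4096
v_14 [BRRBBRBRBBBRBR]  L=[0, 1/4, 3/8, 13/32, 53/128, 107/256, 215/512, 861/2048]  R=[1723/4096, 431/1024, 27/64, 7/16, 1/2, 1]  — 3445/8192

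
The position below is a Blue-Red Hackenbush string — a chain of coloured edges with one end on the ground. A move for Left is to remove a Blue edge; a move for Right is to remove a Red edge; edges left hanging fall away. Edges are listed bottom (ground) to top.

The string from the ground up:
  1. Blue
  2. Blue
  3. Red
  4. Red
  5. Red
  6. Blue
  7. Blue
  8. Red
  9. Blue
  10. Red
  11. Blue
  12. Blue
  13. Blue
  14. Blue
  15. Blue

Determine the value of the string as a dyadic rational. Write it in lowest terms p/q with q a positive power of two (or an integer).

9919/8192

Prefix values for Blue Blue Red Red Red Blue Blue Red Blue Red Blue Blue Blue Blue Blue via {L|R} + simplicity:
edge 1 of 15 (Blue): { 0 | none } → 1
edge 2 of 15 (Blue): { 0, 1 | none } → 2
edge 3 of 15 (Red): { 0, 1 | 2 } → 3/2
edge 4 of 15 (Red): { 0, 1 | 3/2, 2 } → 5/4
edge 5 of 15 (Red): { 0, 1 | 5/4, 3/2, 2 } → 9/8
edge 6 of 15 (Blue): { 0, 1, 9/8 | 5/4, 3/2, 2 } → 19/16
edge 7 of 15 (Blue): { 0, 1, 9/8, 19/16 | 5/4, 3/2, 2 } → 39/32
edge 8 of 15 (Red): { 0, 1, 9/8, 19/16 | 39/32, 5/4, 3/2, 2 } → 77/64
edge 9 of 15 (Blue): { 0, 1, 9/8, 19/16, 77/64 | 39/32, 5/4, 3/2, 2 } → 155/128
edge 10 of 15 (Red): { 0, 1, 9/8, 19/16, 77/64 | 155/128, 39/32, 5/4, 3/2, 2 } → 309/256
edge 11 of 15 (Blue): { 0, 1, 9/8, 19/16, 77/64, 309/256 | 155/128, 39/32, 5/4, 3/2, 2 } → 619/512
edge 12 of 15 (Blue): { 0, 1, 9/8, 19/16, 77/64, 309/256, 619/512 | 155/128, 39/32, 5/4, 3/2, 2 } → 1239/1024
edge 13 of 15 (Blue): { 0, 1, 9/8, 19/16, 77/64, 309/256, 619/512, 1239/1024 | 155/128, 39/32, 5/4, 3/2, 2 } → 2479/2048
edge 14 of 15 (Blue): { 0, 1, 9/8, 19/16, 77/64, 309/256, 619/512, 1239/1024, 2479/2048 | 155/128, 39/32, 5/4, 3/2, 2 } → 4959/4096
edge 15 of 15 (Blue): { 0, 1, 9/8, 19/16, 77/64, 309/256, 619/512, 1239/1024, 2479/2048, 4959/4096 | 155/128, 39/32, 5/4, 3/2, 2 } → 9919/8192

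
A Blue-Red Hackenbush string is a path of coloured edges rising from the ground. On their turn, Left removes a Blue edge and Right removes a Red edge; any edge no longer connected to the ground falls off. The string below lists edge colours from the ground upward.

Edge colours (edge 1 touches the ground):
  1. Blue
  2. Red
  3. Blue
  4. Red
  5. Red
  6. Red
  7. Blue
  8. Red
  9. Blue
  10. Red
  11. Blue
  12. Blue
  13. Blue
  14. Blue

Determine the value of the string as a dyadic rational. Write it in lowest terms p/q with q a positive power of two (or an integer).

4447/8192

g_1 [B]  L=[0]  R=[none]  = 1
g_2 [BR]  L=[0]  R=[1]  = 1/2
g_3 [BRB]  L=[0,1/2]  R=[1]  = 3/4
g_4 [BRBR]  L=[0,1/2]  R=[3/4,1]  = 5/8
g_5 [BRBRR]  L=[0,1/2]  R=[5/8,3/4,1]  = 9/16
g_6 [BRBRRR]  L=[0,1/2]  R=[9/16,5/8,3/4,1]  = 17/32
g_7 [BRBRRRB]  L=[0,1/2,17/32]  R=[9/16,5/8,3/4,1]  = 35/64
g_8 [BRBRRRBR]  L=[0,1/2,17/32]  R=[35/64,9/16,5/8,3/4,1]  = 69/128
g_9 [BRBRRRBRB]  L=[0,1/2,17/32,69/128]  R=[35/64,9/16,5/8,3/4,1]  = 139/256
g_10 [BRBRRRBRBR]  L=[0,1/2,17/32,69/128]  R=[139/256,35/64,9/16,5/8,3/4,1]  = 277/512
g_11 [BRBRRRBRBRB]  L=[0,1/2,17/32,69/128,277/512]  R=[139/256,35/64,9/16,5/8,3/4,1]  = 555/1024
g_12 [BRBRRRBRBRBB]  L=[0,1/2,17/32,69/128,277/512,555/1024]  R=[139/256,35/64,9/16,5/8,3/4,1]  = 1111/2048
g_13 [BRBRRRBRBRBBB]  L=[0,1/2,17/32,69/128,277/512,555/1024,1111/2048]  R=[139/256,35/64,9/16,5/8,3/4,1]  = 2223/4096
g_14 [BRBRRRBRBRBBBB]  L=[0,1/2,17/32,69/128,277/512,555/1024,1111/2048,2223/4096]  R=[139/256,35/64,9/16,5/8,3/4,1]  = 4447/8192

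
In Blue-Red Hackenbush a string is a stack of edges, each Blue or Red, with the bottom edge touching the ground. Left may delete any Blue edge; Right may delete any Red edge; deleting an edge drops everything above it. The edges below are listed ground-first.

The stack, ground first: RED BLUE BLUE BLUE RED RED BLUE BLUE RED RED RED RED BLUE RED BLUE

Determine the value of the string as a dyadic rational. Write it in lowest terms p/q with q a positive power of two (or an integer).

1 of 15 · R · max L −∞ · min R 0 → -1
2 of 15 · RB · max L -1 · min R 0 → -1/2
3 of 15 · RBB · max L -1/2 · min R 0 → -1/4
4 of 15 · RBBB · max L -1/4 · min R 0 → -1/8
5 of 15 · RBBBR · max L -1/4 · min R -1/8 → -3/16
6 of 15 · RBBBRR · max L -1/4 · min R -3/16 → -7/32
7 of 15 · RBBBRRB · max L -7/32 · min R -3/16 → -13/64
8 of 15 · RBBBRRBB · max L -13/64 · min R -3/16 → -25/128
9 of 15 · RBBBRRBBR · max L -13/64 · min R -25/128 → -51/256
10 of 15 · RBBBRRBBRR · max L -13/64 · min R -51/256 → -103/512
11 of 15 · RBBBRRBBRRR · max L -13/64 · min R -103/512 → -207/1024
12 of 15 · RBBBRRBBRRRR · max L -13/64 · min R -207/1024 → -415/2048
13 of 15 · RBBBRRBBRRRRB · max L -415/2048 · min R -207/1024 → -829/4096
14 of 15 · RBBBRRBBRRRRBR · max L -415/2048 · min R -829/4096 → -1659/8192
15 of 15 · RBBBRRBBRRRRBRB · max L -1659/8192 · min R -829/4096 → -3317/16384

-3317/16384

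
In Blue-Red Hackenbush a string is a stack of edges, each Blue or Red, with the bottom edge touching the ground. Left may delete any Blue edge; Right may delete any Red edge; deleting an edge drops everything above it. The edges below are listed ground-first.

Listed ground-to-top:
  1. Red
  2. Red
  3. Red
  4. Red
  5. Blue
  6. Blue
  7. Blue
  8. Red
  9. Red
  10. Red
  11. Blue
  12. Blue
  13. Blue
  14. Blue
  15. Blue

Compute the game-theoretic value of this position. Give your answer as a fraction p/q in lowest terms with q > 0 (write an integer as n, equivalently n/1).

-6593/2048

Build v(s[:k]) for k = 1..15, string s = Red Red Red Red Blue Blue Blue Red Red Red Blue Blue Blue Blue Blue.
R: Left { (no moves) }, Right { 0 } — simplest -1
RR: Left { (no moves) }, Right { -1; 0 } — simplest -2
RRR: Left { (no moves) }, Right { -2; -1; 0 } — simplest -3
RRRR: Left { (no moves) }, Right { -3; -2; -1; 0 } — simplest -4
RRRRB: Left { -4 }, Right { -3; -2; -1; 0 } — simplest -7/2
RRRRBB: Left { -4; -7/2 }, Right { -3; -2; -1; 0 } — simplest -13/4
RRRRBBB: Left { -4; -7/2; -13/4 }, Right { -3; -2; -1; 0 } — simplest -25/8
RRRRBBBR: Left { -4; -7/2; -13/4 }, Right { -25/8; -3; -2; -1; 0 } — simplest -51/16
RRRRBBBRR: Left { -4; -7/2; -13/4 }, Right { -51/16; -25/8; -3; -2; -1; 0 } — simplest -103/32
RRRRBBBRRR: Left { -4; -7/2; -13/4 }, Right { -103/32; -51/16; -25/8; -3; -2; -1; 0 } — simplest -207/64
RRRRBBBRRRB: Left { -4; -7/2; -13/4; -207/64 }, Right { -103/32; -51/16; -25/8; -3; -2; -1; 0 } — simplest -413/128
RRRRBBBRRRBB: Left { -4; -7/2; -13/4; -207/64; -413/128 }, Right { -103/32; -51/16; -25/8; -3; -2; -1; 0 } — simplest -825/256
RRRRBBBRRRBBB: Left { -4; -7/2; -13/4; -207/64; -413/128; -825/256 }, Right { -103/32; -51/16; -25/8; -3; -2; -1; 0 } — simplest -1649/512
RRRRBBBRRRBBBB: Left { -4; -7/2; -13/4; -207/64; -413/128; -825/256; -1649/512 }, Right { -103/32; -51/16; -25/8; -3; -2; -1; 0 } — simplest -3297/1024
RRRRBBBRRRBBBBB: Left { -4; -7/2; -13/4; -207/64; -413/128; -825/256; -1649/512; -3297/1024 }, Right { -103/32; -51/16; -25/8; -3; -2; -1; 0 } — simplest -6593/2048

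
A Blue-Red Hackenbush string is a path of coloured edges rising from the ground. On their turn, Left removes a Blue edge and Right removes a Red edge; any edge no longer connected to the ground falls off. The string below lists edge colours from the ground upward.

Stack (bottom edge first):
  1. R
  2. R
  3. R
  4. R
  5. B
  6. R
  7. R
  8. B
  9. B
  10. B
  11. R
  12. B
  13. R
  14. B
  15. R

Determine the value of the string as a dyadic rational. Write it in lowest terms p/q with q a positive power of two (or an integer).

Recurse on prefixes of the 15-edge string R R R R B R R B B B R B R B R:
v(R) = { (no moves) | 0 } = -1
v(RR) = { (no moves) | -1, 0 } = -2
v(RRR) = { (no moves) | -2, -1, 0 } = -3
v(RRRR) = { (no moves) | -3, -2, -1, 0 } = -4
v(RRRRB) = { -4 | -3, -2, -1, 0 } = -7/2
v(RRRRBR) = { -4 | -7/2, -3, -2, -1, 0 } = -15/4
v(RRRRBRR) = { -4 | -15/4, -7/2, -3, -2, -1, 0 } = -31/8
v(RRRRBRRB) = { -4, -31/8 | -15/4, -7/2, -3, -2, -1, 0 } = -61/16
v(RRRRBRRBB) = { -4, -31/8, -61/16 | -15/4, -7/2, -3, -2, -1, 0 } = -121/32
v(RRRRBRRBBB) = { -4, -31/8, -61/16, -121/32 | -15/4, -7/2, -3, -2, -1, 0 } = -241/64
v(RRRRBRRBBBR) = { -4, -31/8, -61/16, -121/32 | -241/64, -15/4, -7/2, -3, -2, -1, 0 } = -483/128
v(RRRRBRRBBBRB) = { -4, -31/8, -61/16, -121/32, -483/128 | -241/64, -15/4, -7/2, -3, -2, -1, 0 } = -965/256
v(RRRRBRRBBBRBR) = { -4, -31/8, -61/16, -121/32, -483/128 | -965/256, -241/64, -15/4, -7/2, -3, -2, -1, 0 } = -1931/512
v(RRRRBRRBBBRBRB) = { -4, -31/8, -61/16, -121/32, -483/128, -1931/512 | -965/256, -241/64, -15/4, -7/2, -3, -2, -1, 0 } = -3861/1024
v(RRRRBRRBBBRBRBR) = { -4, -31/8, -61/16, -121/32, -483/128, -1931/512 | -3861/1024, -965/256, -241/64, -15/4, -7/2, -3, -2, -1, 0 } = -7723/2048

-7723/2048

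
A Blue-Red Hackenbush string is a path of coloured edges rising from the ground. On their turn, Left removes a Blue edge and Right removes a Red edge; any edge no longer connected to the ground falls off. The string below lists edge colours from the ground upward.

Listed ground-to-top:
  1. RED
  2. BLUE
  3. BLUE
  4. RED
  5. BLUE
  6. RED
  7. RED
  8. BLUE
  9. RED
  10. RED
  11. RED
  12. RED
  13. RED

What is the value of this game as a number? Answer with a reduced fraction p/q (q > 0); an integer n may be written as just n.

Prefix values for RED BLUE BLUE RED BLUE RED RED BLUE RED RED RED RED RED via {L|R} + simplicity:
G(R) = { (no moves) | 0 } so -1
G(RB) = { -1 | 0 } so -1/2
G(RBB) = { -1; -1/2 | 0 } so -1/4
G(RBBR) = { -1; -1/2 | -1/4; 0 } so -3/8
G(RBBRB) = { -1; -1/2; -3/8 | -1/4; 0 } so -5/16
G(RBBRBR) = { -1; -1/2; -3/8 | -5/16; -1/4; 0 } so -11/32
G(RBBRBRR) = { -1; -1/2; -3/8 | -11/32; -5/16; -1/4; 0 } so -23/64
G(RBBRBRRB) = { -1; -1/2; -3/8; -23/64 | -11/32; -5/16; -1/4; 0 } so -45/128
G(RBBRBRRBR) = { -1; -1/2; -3/8; -23/64 | -45/128; -11/32; -5/16; -1/4; 0 } so -91/256
G(RBBRBRRBRR) = { -1; -1/2; -3/8; -23/64 | -91/256; -45/128; -11/32; -5/16; -1/4; 0 } so -183/512
G(RBBRBRRBRRR) = { -1; -1/2; -3/8; -23/64 | -183/512; -91/256; -45/128; -11/32; -5/16; -1/4; 0 } so -367/1024
G(RBBRBRRBRRRR) = { -1; -1/2; -3/8; -23/64 | -367/1024; -183/512; -91/256; -45/128; -11/32; -5/16; -1/4; 0 } so -735/2048
G(RBBRBRRBRRRRR) = { -1; -1/2; -3/8; -23/64 | -735/2048; -367/1024; -183/512; -91/256; -45/128; -11/32; -5/16; -1/4; 0 } so -1471/4096

-1471/4096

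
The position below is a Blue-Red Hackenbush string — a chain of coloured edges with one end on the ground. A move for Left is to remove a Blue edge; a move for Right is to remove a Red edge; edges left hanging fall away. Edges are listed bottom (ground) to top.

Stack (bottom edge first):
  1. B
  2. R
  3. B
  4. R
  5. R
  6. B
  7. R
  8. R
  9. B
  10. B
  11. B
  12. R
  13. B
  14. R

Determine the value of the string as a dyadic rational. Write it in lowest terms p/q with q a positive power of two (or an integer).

4725/8192

step 1: add B to get B; options L={ 0 } R={  } — 1
step 2: add R to get BR; options L={ 0 } R={ 1 } — 1/2
step 3: add B to get BRB; options L={ 0,1/2 } R={ 1 } — 3/4
step 4: add R to get BRBR; options L={ 0,1/2 } R={ 3/4,1 } — 5/8
step 5: add R to get BRBRR; options L={ 0,1/2 } R={ 5/8,3/4,1 } — 9/16
step 6: add B to get BRBRRB; options L={ 0,1/2,9/16 } R={ 5/8,3/4,1 } — 19/32
step 7: add R to get BRBRRBR; options L={ 0,1/2,9/16 } R={ 19/32,5/8,3/4,1 } — 37/64
step 8: add R to get BRBRRBRR; options L={ 0,1/2,9/16 } R={ 37/64,19/32,5/8,3/4,1 } — 73/128
step 9: add B to get BRBRRBRRB; options L={ 0,1/2,9/16,73/128 } R={ 37/64,19/32,5/8,3/4,1 } — 147/256
step 10: add B to get BRBRRBRRBB; options L={ 0,1/2,9/16,73/128,147/256 } R={ 37/64,19/32,5/8,3/4,1 } — 295/512
step 11: add B to get BRBRRBRRBBB; options L={ 0,1/2,9/16,73/128,147/256,295/512 } R={ 37/64,19/32,5/8,3/4,1 } — 591/1024
step 12: add R to get BRBRRBRRBBBR; options L={ 0,1/2,9/16,73/128,147/256,295/512 } R={ 591/1024,37/64,19/32,5/8,3/4,1 } — 1181/2048
step 13: add B to get BRBRRBRRBBBRB; options L={ 0,1/2,9/16,73/128,147/256,295/512,1181/2048 } R={ 591/1024,37/64,19/32,5/8,3/4,1 } — 2363/4096
step 14: add R to get BRBRRBRRBBBRBR; options L={ 0,1/2,9/16,73/128,147/256,295/512,1181/2048 } R={ 2363/4096,591/1024,37/64,19/32,5/8,3/4,1 } — 4725/8192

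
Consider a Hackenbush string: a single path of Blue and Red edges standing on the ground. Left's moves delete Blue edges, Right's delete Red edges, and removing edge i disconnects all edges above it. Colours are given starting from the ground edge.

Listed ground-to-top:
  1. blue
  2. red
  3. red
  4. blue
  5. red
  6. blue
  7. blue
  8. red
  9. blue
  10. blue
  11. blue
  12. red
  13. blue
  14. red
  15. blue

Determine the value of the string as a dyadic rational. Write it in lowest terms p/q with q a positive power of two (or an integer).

Recurse on prefixes of the 15-edge string blue red red blue red blue blue red blue blue blue red blue red blue:
1 of 15 · b · max L 0 · min R +∞ = 1
2 of 15 · br · max L 0 · min R 1 = 1/2
3 of 15 · brr · max L 0 · min R 1/2 = 1/4
4 of 15 · brrb · max L 1/4 · min R 1/2 = 3/8
5 of 15 · brrbr · max L 1/4 · min R 3/8 = 5/16
6 of 15 · brrbrb · max L 5/16 · min R 3/8 = 11/32
7 of 15 · brrbrbb · max L 11/32 · min R 3/8 = 23/64
8 of 15 · brrbrbbr · max L 11/32 · min R 23/64 = 45/128
9 of 15 · brrbrbbrb · max L 45/128 · min R 23/64 = 91/256
10 of 15 · brrbrbbrbb · max L 91/256 · min R 23/64 = 183/512
11 of 15 · brrbrbbrbbb · max L 183/512 · min R 23/64 = 367/1024
12 of 15 · brrbrbbrbbbr · max L 183/512 · min R 367/1024 = 733/2048
13 of 15 · brrbrbbrbbbrb · max L 733/2048 · min R 367/1024 = 1467/4096
14 of 15 · brrbrbbrbbbrbr · max L 733/2048 · min R 1467/4096 = 2933/8192
15 of 15 · brrbrbbrbbbrbrb · max L 2933/8192 · min R 1467/4096 = 5867/16384

5867/16384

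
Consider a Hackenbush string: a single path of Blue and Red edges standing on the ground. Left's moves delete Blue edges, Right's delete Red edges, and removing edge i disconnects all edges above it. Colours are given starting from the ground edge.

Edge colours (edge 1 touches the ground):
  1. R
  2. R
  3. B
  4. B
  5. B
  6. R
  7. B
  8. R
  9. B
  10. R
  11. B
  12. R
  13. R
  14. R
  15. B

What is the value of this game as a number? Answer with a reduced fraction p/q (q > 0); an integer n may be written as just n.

edge 1 of 15 (R): { · | 0 } → -1
edge 2 of 15 (R): { · | -1,0 } → -2
edge 3 of 15 (B): { -2 | -1,0 } → -3/2
edge 4 of 15 (B): { -2,-3/2 | -1,0 } → -5/4
edge 5 of 15 (B): { -2,-3/2,-5/4 | -1,0 } → -9/8
edge 6 of 15 (R): { -2,-3/2,-5/4 | -9/8,-1,0 } → -19/16
edge 7 of 15 (B): { -2,-3/2,-5/4,-19/16 | -9/8,-1,0 } → -37/32
edge 8 of 15 (R): { -2,-3/2,-5/4,-19/16 | -37/32,-9/8,-1,0 } → -75/64
edge 9 of 15 (B): { -2,-3/2,-5/4,-19/16,-75/64 | -37/32,-9/8,-1,0 } → -149/128
edge 10 of 15 (R): { -2,-3/2,-5/4,-19/16,-75/64 | -149/128,-37/32,-9/8,-1,0 } → -299/256
edge 11 of 15 (B): { -2,-3/2,-5/4,-19/16,-75/64,-299/256 | -149/128,-37/32,-9/8,-1,0 } → -597/512
edge 12 of 15 (R): { -2,-3/2,-5/4,-19/16,-75/64,-299/256 | -597/512,-149/128,-37/32,-9/8,-1,0 } → -1195/1024
edge 13 of 15 (R): { -2,-3/2,-5/4,-19/16,-75/64,-299/256 | -1195/1024,-597/512,-149/128,-37/32,-9/8,-1,0 } → -2391/2048
edge 14 of 15 (R): { -2,-3/2,-5/4,-19/16,-75/64,-299/256 | -2391/2048,-1195/1024,-597/512,-149/128,-37/32,-9/8,-1,0 } → -4783/4096
edge 15 of 15 (B): { -2,-3/2,-5/4,-19/16,-75/64,-299/256,-4783/4096 | -2391/2048,-1195/1024,-597/512,-149/128,-37/32,-9/8,-1,0 } → -9565/8192

-9565/8192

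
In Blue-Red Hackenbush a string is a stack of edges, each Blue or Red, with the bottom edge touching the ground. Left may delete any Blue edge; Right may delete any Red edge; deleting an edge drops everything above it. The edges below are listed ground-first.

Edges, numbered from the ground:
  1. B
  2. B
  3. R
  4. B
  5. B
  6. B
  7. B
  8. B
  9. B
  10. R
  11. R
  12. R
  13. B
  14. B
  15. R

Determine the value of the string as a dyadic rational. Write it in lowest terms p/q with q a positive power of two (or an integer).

Recurse on prefixes of the 15-edge string B B R B B B B B B R R R B B R:
edge 1 of 15 (B): { 0 | (no moves) } → 1
edge 2 of 15 (B): { 0, 1 | (no moves) } → 2
edge 3 of 15 (R): { 0, 1 | 2 } → 3/2
edge 4 of 15 (B): { 0, 1, 3/2 | 2 } → 7/4
edge 5 of 15 (B): { 0, 1, 3/2, 7/4 | 2 } → 15/8
edge 6 of 15 (B): { 0, 1, 3/2, 7/4, 15/8 | 2 } → 31/16
edge 7 of 15 (B): { 0, 1, 3/2, 7/4, 15/8, 31/16 | 2 } → 63/32
edge 8 of 15 (B): { 0, 1, 3/2, 7/4, 15/8, 31/16, 63/32 | 2 } → 127/64
edge 9 of 15 (B): { 0, 1, 3/2, 7/4, 15/8, 31/16, 63/32, 127/64 | 2 } → 255/128
edge 10 of 15 (R): { 0, 1, 3/2, 7/4, 15/8, 31/16, 63/32, 127/64 | 255/128, 2 } → 509/256
edge 11 of 15 (R): { 0, 1, 3/2, 7/4, 15/8, 31/16, 63/32, 127/64 | 509/256, 255/128, 2 } → 1017/512
edge 12 of 15 (R): { 0, 1, 3/2, 7/4, 15/8, 31/16, 63/32, 127/64 | 1017/512, 509/256, 255/128, 2 } → 2033/1024
edge 13 of 15 (B): { 0, 1, 3/2, 7/4, 15/8, 31/16, 63/32, 127/64, 2033/1024 | 1017/512, 509/256, 255/128, 2 } → 4067/2048
edge 14 of 15 (B): { 0, 1, 3/2, 7/4, 15/8, 31/16, 63/32, 127/64, 2033/1024, 4067/2048 | 1017/512, 509/256, 255/128, 2 } → 8135/4096
edge 15 of 15 (R): { 0, 1, 3/2, 7/4, 15/8, 31/16, 63/32, 127/64, 2033/1024, 4067/2048 | 8135/4096, 1017/512, 509/256, 255/128, 2 } → 16269/8192

16269/8192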